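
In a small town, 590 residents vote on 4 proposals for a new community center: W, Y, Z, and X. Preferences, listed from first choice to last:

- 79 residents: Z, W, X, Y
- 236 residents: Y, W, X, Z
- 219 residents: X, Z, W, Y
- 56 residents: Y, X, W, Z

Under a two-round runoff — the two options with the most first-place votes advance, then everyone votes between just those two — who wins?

X

Round 1 first-place votes: W 0, Y 292, Z 79, X 219.
Y and X advance.
Runoff: Y is preferred to X by 292 voters; X by 298.
X wins the runoff.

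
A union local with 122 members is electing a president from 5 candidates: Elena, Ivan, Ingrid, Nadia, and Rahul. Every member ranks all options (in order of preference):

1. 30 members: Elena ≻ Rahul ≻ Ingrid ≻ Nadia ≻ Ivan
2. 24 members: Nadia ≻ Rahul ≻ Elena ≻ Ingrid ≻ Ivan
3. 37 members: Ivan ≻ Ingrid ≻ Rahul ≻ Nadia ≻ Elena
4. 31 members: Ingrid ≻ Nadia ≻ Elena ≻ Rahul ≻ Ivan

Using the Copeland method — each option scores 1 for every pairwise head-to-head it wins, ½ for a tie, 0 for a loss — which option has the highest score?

Elena: beats Ivan; ties Rahul; loses to Ingrid and Nadia → score 1.5.
Ivan: loses to Elena, Ingrid, Nadia, and Rahul → score 0.
Ingrid: beats Elena, Ivan, Nadia, and Rahul → score 4.
Nadia: beats Elena and Ivan; loses to Ingrid and Rahul → score 2.
Rahul: beats Ivan and Nadia; ties Elena; loses to Ingrid → score 2.5.
Ingrid has the best pairwise record.

Ingrid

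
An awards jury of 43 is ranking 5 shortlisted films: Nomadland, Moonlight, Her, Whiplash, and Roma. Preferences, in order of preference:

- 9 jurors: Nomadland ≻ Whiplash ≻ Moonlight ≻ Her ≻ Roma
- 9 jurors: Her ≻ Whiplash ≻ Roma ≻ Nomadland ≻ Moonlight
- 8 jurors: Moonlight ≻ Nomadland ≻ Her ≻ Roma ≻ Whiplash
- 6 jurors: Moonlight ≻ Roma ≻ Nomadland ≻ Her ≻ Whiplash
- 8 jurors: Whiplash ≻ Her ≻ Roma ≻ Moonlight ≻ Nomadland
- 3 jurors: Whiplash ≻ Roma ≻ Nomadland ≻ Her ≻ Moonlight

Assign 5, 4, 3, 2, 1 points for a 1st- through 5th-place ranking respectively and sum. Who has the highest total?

Whiplash

Nomadland: 9·5 + 9·2 + 8·4 + 6·3 + 8·1 + 3·3 = 130
Moonlight: 9·3 + 9·1 + 8·5 + 6·5 + 8·2 + 3·1 = 125
Her: 9·2 + 9·5 + 8·3 + 6·2 + 8·4 + 3·2 = 137
Whiplash: 9·4 + 9·4 + 8·1 + 6·1 + 8·5 + 3·5 = 141
Roma: 9·1 + 9·3 + 8·2 + 6·4 + 8·3 + 3·4 = 112
Whiplash has the highest Borda score (141).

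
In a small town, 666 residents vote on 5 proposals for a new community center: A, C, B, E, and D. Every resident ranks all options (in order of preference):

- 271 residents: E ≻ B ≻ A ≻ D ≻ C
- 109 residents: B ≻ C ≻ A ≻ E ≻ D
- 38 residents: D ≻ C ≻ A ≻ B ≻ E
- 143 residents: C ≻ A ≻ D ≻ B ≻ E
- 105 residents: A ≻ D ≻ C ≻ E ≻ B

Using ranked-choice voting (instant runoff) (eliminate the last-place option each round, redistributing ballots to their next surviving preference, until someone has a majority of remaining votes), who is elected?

C

Round 1: A 105, C 143, B 109, E 271, D 38. Eliminate D.
Round 2: A 105, C 181, B 109, E 271. Eliminate A.
Round 3: C 286, B 109, E 271. Eliminate B.
Round 4: C 395, E 271. C has a majority.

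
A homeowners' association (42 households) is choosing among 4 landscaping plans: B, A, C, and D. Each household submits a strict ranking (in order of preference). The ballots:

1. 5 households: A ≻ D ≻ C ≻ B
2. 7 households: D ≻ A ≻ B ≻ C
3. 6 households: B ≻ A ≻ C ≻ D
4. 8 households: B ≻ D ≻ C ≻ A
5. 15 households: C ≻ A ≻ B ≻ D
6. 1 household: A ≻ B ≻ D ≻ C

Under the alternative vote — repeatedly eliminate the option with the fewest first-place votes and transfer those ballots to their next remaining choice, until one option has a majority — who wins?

Round 1: B 14, A 6, C 15, D 7. Eliminate A.
Round 2: B 15, C 15, D 12. Eliminate D.
Round 3: B 22, C 20. B has a majority.

B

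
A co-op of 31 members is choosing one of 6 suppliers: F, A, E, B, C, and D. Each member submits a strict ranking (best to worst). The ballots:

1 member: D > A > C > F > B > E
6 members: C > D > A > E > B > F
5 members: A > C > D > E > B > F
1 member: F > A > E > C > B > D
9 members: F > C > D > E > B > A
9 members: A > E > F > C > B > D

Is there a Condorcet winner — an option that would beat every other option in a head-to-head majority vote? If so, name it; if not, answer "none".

Checking pairwise contests:
A beats F 21–10.
D beats A 16–15.
A beats E 22–9.
F beats B 20–11.
F beats C 19–12.
F beats D 19–12.
Every option loses at least one head-to-head, so there is no Condorcet winner.

none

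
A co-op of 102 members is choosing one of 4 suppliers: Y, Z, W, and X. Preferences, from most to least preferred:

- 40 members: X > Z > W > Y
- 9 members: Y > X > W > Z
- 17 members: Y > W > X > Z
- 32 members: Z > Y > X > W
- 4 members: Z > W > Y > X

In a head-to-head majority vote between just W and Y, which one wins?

Y

Voters preferring W to Y: 44; preferring Y to W: 58.
Y wins the head-to-head.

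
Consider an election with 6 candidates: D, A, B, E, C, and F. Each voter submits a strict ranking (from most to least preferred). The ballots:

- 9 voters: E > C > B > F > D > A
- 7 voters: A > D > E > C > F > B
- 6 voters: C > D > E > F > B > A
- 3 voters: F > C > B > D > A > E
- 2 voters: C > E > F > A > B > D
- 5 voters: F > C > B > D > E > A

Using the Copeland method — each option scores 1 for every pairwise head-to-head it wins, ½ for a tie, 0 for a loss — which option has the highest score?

C

D: beats A and E; loses to B, C, and F → score 2.
A: loses to D, B, E, C, and F → score 0.
B: beats D and A; loses to E, C, and F → score 2.
E: beats A, B, and F; ties C; loses to D → score 3.5.
C: beats D, A, B, and F; ties E → score 4.5.
F: beats D, A, and B; loses to E and C → score 3.
C has the best pairwise record.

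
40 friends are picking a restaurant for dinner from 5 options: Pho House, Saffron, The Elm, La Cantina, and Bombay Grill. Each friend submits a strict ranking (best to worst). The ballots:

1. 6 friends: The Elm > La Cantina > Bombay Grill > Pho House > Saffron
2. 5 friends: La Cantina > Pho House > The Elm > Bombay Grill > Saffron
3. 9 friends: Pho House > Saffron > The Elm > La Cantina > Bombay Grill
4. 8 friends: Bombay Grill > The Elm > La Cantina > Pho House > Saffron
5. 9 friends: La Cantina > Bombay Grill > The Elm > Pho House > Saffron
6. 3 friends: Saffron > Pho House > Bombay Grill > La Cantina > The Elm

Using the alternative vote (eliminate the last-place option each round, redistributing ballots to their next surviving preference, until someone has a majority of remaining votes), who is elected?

Round 1: Pho House 9, Saffron 3, The Elm 6, La Cantina 14, Bombay Grill 8. Eliminate Saffron.
Round 2: Pho House 12, The Elm 6, La Cantina 14, Bombay Grill 8. Eliminate The Elm.
Round 3: Pho House 12, La Cantina 20, Bombay Grill 8. Eliminate Bombay Grill.
Round 4: Pho House 12, La Cantina 28. La Cantina has a majority.

La Cantina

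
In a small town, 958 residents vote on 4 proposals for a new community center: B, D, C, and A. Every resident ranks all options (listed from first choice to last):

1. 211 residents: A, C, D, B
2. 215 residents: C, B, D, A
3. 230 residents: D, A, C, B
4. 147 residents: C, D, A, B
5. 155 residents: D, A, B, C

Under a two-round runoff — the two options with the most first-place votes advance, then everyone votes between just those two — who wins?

Round 1 first-place votes: B 0, D 385, C 362, A 211.
D and C advance.
Runoff: D is preferred to C by 385 voters; C by 573.
C wins the runoff.

C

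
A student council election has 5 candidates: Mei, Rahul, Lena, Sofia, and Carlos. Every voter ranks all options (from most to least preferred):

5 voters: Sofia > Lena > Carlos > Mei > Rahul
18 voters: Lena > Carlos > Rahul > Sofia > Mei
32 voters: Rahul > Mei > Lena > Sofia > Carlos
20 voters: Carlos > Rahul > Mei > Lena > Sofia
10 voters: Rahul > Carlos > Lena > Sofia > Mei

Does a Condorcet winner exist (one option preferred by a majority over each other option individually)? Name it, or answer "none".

Checking pairwise contests:
Rahul beats Mei 80–5.
Carlos beats Rahul 43–42.
Mei beats Lena 52–33.
Mei beats Sofia 52–33.
Lena beats Carlos 55–30.
Every option loses at least one head-to-head, so there is no Condorcet winner.

none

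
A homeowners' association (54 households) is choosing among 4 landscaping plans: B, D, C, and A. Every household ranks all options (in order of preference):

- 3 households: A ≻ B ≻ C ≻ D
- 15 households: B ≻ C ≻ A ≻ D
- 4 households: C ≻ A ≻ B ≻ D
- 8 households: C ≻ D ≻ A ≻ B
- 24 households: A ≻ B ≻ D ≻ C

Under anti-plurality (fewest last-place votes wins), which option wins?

A

Last-place votes: B 8, D 22, C 24, A 0.
A is ranked last by the fewest voters, so A wins.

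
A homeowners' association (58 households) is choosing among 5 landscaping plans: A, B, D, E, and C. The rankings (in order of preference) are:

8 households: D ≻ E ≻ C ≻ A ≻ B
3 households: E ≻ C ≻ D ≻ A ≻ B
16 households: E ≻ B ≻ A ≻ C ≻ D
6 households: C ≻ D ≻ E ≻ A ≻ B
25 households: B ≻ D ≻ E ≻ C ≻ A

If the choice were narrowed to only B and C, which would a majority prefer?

B

Voters preferring B to C: 41; preferring C to B: 17.
B wins the head-to-head.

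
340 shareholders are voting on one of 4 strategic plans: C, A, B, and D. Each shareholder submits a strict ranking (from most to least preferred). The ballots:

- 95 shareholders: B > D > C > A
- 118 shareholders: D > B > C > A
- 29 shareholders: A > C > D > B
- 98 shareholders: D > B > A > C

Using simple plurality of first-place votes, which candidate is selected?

First-place votes: C 0, A 29, B 95, D 216.
D has the most first-place votes.

D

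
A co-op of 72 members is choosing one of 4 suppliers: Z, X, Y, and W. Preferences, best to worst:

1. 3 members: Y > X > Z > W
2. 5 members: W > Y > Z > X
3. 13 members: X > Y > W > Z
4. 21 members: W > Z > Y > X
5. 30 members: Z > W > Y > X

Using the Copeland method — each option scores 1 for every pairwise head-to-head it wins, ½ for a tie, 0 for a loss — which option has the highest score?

Z: beats X and Y; loses to W → score 2.
X: loses to Z, Y, and W → score 0.
Y: beats X; loses to Z and W → score 1.
W: beats Z, X, and Y → score 3.
W has the best pairwise record.

W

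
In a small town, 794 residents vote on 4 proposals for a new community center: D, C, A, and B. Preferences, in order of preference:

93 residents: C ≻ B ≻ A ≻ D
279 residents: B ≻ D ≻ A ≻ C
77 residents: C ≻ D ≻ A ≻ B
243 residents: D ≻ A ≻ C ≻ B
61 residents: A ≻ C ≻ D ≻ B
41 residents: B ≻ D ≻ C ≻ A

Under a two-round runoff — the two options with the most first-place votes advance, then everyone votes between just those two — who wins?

Round 1 first-place votes: D 243, C 170, A 61, B 320.
B and D advance.
Runoff: B is preferred to D by 413 voters; D by 381.
B wins the runoff.

B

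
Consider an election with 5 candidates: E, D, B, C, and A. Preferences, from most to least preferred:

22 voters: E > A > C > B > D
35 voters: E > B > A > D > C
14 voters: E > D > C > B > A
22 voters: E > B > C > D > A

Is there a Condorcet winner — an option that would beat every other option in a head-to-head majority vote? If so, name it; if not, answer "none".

E

E vs D: 93–0 for E.
E vs B: 93–0 for E.
E vs C: 93–0 for E.
E vs A: 93–0 for E.
E beats every other option head-to-head.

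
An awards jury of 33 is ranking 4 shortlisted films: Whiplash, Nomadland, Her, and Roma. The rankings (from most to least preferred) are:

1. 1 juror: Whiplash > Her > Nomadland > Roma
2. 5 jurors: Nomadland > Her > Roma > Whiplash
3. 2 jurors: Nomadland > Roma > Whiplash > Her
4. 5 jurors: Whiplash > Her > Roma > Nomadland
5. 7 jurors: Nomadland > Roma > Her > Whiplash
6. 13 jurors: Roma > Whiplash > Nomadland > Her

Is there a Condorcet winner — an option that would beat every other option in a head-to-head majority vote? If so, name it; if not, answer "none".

Roma

Roma vs Whiplash: 27–6 for Roma.
Roma vs Nomadland: 18–15 for Roma.
Roma vs Her: 22–11 for Roma.
Roma beats every other option head-to-head.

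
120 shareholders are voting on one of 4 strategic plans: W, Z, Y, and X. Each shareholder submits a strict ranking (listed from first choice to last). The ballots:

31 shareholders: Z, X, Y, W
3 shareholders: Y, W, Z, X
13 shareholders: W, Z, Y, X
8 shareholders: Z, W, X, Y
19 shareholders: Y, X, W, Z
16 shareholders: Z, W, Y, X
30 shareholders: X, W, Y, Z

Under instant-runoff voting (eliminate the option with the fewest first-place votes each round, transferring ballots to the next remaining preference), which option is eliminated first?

W

Round 1: W 13, Z 55, Y 22, X 30. Eliminate W.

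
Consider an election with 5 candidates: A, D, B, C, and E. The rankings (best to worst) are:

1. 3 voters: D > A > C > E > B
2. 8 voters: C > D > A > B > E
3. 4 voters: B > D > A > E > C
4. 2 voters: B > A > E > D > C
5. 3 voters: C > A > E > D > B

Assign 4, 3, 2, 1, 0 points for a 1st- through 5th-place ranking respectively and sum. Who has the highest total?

A: 3·3 + 8·2 + 4·2 + 2·3 + 3·3 = 48
D: 3·4 + 8·3 + 4·3 + 2·1 + 3·1 = 53
B: 3·0 + 8·1 + 4·4 + 2·4 + 3·0 = 32
C: 3·2 + 8·4 + 4·0 + 2·0 + 3·4 = 50
E: 3·1 + 8·0 + 4·1 + 2·2 + 3·2 = 17
D has the highest Borda score (53).

D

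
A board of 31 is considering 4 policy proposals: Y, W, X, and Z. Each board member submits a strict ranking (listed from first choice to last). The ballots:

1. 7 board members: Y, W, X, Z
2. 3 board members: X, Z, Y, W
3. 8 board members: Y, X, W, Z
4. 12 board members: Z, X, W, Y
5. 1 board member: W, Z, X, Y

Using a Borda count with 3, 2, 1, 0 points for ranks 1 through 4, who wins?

X

Y: 7·3 + 3·1 + 8·3 + 12·0 + 1·0 = 48
W: 7·2 + 3·0 + 8·1 + 12·1 + 1·3 = 37
X: 7·1 + 3·3 + 8·2 + 12·2 + 1·1 = 57
Z: 7·0 + 3·2 + 8·0 + 12·3 + 1·2 = 44
X has the highest Borda score (57).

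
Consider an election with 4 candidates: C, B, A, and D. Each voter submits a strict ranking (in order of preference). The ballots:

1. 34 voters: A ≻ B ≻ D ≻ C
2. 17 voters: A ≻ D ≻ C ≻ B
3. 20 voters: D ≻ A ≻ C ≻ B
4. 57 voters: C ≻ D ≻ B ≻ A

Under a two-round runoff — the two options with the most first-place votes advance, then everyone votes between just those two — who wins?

A

Round 1 first-place votes: C 57, B 0, A 51, D 20.
C and A advance.
Runoff: C is preferred to A by 57 voters; A by 71.
A wins the runoff.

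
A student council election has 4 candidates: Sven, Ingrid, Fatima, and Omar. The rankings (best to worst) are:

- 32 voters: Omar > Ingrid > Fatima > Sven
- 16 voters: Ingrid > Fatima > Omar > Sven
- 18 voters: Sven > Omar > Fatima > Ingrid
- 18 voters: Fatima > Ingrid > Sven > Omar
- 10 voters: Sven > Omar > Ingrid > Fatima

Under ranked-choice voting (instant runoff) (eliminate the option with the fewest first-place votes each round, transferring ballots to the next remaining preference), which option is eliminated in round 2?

Round 1: Sven 28, Ingrid 16, Fatima 18, Omar 32. Eliminate Ingrid.
Round 2: Sven 28, Fatima 34, Omar 32. Eliminate Sven.

Sven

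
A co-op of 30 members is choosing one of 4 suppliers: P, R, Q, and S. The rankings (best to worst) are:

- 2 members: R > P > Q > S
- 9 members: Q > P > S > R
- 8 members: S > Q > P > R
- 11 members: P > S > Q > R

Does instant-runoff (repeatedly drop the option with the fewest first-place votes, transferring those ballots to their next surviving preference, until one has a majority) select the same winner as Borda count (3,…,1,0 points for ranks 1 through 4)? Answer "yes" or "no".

Instant-runoff — R1 P 11, R 2, Q 9, S 8 (R out); R2 P 13, Q 9, S 8 (S out); R3 P 13, Q 17 (Q winner). Winner: Q.
Borda — scores: P 63, R 6, Q 56, S 55. Winner: P.
The two methods disagree.

no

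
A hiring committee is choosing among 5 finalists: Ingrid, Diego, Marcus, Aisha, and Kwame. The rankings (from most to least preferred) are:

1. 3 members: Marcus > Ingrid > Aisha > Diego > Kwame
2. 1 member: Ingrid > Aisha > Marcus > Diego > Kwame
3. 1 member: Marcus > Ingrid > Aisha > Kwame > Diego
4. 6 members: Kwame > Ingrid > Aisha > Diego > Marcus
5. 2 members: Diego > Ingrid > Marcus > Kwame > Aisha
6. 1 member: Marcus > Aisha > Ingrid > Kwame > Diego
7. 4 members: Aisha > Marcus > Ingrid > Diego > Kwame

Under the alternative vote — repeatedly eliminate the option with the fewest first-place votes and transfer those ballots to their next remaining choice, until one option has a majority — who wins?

Marcus

Round 1: Ingrid 1, Diego 2, Marcus 5, Aisha 4, Kwame 6. Eliminate Ingrid.
Round 2: Diego 2, Marcus 5, Aisha 5, Kwame 6. Eliminate Diego.
Round 3: Marcus 7, Aisha 5, Kwame 6. Eliminate Aisha.
Round 4: Marcus 12, Kwame 6. Marcus has a majority.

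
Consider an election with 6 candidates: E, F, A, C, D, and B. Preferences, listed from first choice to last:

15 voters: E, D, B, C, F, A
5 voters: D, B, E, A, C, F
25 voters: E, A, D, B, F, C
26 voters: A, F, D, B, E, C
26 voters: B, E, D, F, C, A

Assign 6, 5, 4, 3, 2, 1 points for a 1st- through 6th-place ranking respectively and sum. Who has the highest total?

E

E: 15·6 + 5·4 + 25·6 + 26·2 + 26·5 = 442
F: 15·2 + 5·1 + 25·2 + 26·5 + 26·3 = 293
A: 15·1 + 5·3 + 25·5 + 26·6 + 26·1 = 337
C: 15·3 + 5·2 + 25·1 + 26·1 + 26·2 = 158
D: 15·5 + 5·6 + 25·4 + 26·4 + 26·4 = 413
B: 15·4 + 5·5 + 25·3 + 26·3 + 26·6 = 394
E has the highest Borda score (442).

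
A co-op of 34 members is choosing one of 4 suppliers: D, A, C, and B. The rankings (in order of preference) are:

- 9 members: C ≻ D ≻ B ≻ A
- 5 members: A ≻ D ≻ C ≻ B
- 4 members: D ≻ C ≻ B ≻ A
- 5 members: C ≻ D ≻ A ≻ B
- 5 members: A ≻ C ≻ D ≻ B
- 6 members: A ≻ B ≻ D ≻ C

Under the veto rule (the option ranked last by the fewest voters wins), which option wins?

Last-place votes: D 0, A 13, C 6, B 15.
D is ranked last by the fewest voters, so D wins.

D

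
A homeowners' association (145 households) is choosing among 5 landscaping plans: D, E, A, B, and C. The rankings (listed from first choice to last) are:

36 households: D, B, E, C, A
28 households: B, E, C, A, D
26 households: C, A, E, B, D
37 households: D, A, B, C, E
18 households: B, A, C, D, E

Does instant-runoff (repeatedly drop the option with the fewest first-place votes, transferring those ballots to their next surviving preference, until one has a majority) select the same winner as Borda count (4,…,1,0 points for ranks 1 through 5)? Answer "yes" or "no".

no

Instant-runoff — R1 D 73, E 0, A 0, B 46, C 26 (D winner). Winner: D.
Borda — scores: D 310, E 208, A 271, B 392, C 269. Winner: B.
The two methods disagree.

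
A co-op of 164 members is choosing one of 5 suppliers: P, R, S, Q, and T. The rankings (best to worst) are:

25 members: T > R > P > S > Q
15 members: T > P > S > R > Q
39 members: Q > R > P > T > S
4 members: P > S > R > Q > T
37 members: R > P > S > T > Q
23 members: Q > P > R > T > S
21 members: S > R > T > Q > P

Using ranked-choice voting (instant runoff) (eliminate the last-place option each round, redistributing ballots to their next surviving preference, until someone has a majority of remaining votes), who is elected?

R

Round 1: P 4, R 37, S 21, Q 62, T 40. Eliminate P.
Round 2: R 37, S 25, Q 62, T 40. Eliminate S.
Round 3: R 62, Q 62, T 40. Eliminate T.
Round 4: R 102, Q 62. R has a majority.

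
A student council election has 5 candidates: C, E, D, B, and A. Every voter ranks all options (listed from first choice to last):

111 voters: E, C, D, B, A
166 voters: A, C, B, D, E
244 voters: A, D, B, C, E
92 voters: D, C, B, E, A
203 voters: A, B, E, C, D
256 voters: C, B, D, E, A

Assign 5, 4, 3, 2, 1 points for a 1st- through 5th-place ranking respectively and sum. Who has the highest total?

C: 111·4 + 166·4 + 244·2 + 92·4 + 203·2 + 256·5 = 3650
E: 111·5 + 166·1 + 244·1 + 92·2 + 203·3 + 256·2 = 2270
D: 111·3 + 166·2 + 244·4 + 92·5 + 203·1 + 256·3 = 3072
B: 111·2 + 166·3 + 244·3 + 92·3 + 203·4 + 256·4 = 3564
A: 111·1 + 166·5 + 244·5 + 92·1 + 203·5 + 256·1 = 3524
C has the highest Borda score (3650).

C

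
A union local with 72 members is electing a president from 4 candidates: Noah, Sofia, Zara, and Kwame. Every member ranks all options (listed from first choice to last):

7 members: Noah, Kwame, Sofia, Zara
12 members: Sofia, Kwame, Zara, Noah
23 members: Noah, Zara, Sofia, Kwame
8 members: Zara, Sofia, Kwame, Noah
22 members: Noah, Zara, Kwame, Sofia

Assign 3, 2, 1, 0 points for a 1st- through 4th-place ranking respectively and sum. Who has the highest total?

Noah

Noah: 7·3 + 12·0 + 23·3 + 8·0 + 22·3 = 156
Sofia: 7·1 + 12·3 + 23·1 + 8·2 + 22·0 = 82
Zara: 7·0 + 12·1 + 23·2 + 8·3 + 22·2 = 126
Kwame: 7·2 + 12·2 + 23·0 + 8·1 + 22·1 = 68
Noah has the highest Borda score (156).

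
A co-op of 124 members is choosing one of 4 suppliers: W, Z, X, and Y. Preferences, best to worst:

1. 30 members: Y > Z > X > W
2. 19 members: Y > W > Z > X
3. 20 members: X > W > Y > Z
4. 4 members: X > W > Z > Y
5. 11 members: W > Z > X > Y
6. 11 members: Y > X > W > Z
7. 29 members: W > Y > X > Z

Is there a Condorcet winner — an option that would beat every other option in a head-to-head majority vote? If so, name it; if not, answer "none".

Checking pairwise contests:
X beats W 65–59.
W beats Z 94–30.
Y beats X 89–35.
W beats Y 64–60.
Every option loses at least one head-to-head, so there is no Condorcet winner.

none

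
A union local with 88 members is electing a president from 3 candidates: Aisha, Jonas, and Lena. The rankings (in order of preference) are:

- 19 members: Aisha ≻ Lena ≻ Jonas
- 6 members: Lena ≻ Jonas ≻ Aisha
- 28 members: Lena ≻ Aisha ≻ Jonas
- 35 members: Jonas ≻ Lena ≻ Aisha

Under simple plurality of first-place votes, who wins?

First-place votes: Aisha 19, Jonas 35, Lena 34.
Jonas has the most first-place votes.

Jonas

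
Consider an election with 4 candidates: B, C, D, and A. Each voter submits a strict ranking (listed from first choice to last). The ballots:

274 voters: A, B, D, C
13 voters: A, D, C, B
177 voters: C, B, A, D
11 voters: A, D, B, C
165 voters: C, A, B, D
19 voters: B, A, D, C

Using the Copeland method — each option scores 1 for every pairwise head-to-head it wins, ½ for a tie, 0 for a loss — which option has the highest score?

B: beats D; loses to C and A → score 1.
C: beats B, D, and A → score 3.
D: loses to B, C, and A → score 0.
A: beats B and D; loses to C → score 2.
C has the best pairwise record.

C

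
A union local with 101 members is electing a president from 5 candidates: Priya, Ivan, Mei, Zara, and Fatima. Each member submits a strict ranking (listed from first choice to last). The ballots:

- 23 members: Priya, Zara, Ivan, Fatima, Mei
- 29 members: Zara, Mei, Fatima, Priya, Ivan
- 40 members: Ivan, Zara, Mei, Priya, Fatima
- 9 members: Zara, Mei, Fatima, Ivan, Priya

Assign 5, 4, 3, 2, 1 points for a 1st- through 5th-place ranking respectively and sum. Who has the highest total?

Zara

Priya: 23·5 + 29·2 + 40·2 + 9·1 = 262
Ivan: 23·3 + 29·1 + 40·5 + 9·2 = 316
Mei: 23·1 + 29·4 + 40·3 + 9·4 = 295
Zara: 23·4 + 29·5 + 40·4 + 9·5 = 442
Fatima: 23·2 + 29·3 + 40·1 + 9·3 = 200
Zara has the highest Borda score (442).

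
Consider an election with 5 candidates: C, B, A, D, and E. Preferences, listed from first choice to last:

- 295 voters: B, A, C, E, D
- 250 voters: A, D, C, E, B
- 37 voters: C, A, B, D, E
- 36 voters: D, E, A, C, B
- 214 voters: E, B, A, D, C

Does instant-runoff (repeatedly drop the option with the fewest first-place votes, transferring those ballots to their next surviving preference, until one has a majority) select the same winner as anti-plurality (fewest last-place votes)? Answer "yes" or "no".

no

Instant-runoff — R1 C 37, B 295, A 250, D 36, E 214 (D out); R2 C 37, B 295, A 250, E 250 (C out); R3 B 295, A 287, E 250 (E out); R4 B 509, A 323 (B winner). Winner: B.
Anti-plurality — last-place votes: C 214, B 286, A 0, D 295, E 37. Winner: A.
The two methods disagree.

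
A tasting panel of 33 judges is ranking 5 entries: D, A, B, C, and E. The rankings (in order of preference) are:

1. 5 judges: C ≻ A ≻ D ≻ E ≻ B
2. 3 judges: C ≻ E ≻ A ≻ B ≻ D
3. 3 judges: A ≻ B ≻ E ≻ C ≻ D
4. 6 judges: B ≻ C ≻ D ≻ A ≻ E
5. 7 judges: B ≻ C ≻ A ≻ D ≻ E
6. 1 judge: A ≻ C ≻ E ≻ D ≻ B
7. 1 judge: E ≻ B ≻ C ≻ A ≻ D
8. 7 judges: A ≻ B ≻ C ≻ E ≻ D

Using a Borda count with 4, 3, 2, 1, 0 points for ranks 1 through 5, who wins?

D: 5·2 + 3·0 + 3·0 + 6·2 + 7·1 + 1·1 + 1·0 + 7·0 = 30
A: 5·3 + 3·2 + 3·4 + 6·1 + 7·2 + 1·4 + 1·1 + 7·4 = 86
B: 5·0 + 3·1 + 3·3 + 6·4 + 7·4 + 1·0 + 1·3 + 7·3 = 88
C: 5·4 + 3·4 + 3·1 + 6·3 + 7·3 + 1·3 + 1·2 + 7·2 = 93
E: 5·1 + 3·3 + 3·2 + 6·0 + 7·0 + 1·2 + 1·4 + 7·1 = 33
C has the highest Borda score (93).

C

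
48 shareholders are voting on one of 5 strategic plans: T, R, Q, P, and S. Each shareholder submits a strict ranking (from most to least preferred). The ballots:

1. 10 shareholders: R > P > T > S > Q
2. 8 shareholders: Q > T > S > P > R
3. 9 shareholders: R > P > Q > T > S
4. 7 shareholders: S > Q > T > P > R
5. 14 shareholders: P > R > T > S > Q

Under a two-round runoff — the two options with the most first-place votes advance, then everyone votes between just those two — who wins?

Round 1 first-place votes: T 0, R 19, Q 8, P 14, S 7.
R and P advance.
Runoff: R is preferred to P by 19 voters; P by 29.
P wins the runoff.

P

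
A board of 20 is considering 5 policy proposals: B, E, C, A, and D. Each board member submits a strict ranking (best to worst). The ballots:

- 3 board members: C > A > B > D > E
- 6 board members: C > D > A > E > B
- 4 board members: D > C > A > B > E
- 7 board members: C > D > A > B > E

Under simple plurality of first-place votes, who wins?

First-place votes: B 0, E 0, C 16, A 0, D 4.
C has the most first-place votes.

C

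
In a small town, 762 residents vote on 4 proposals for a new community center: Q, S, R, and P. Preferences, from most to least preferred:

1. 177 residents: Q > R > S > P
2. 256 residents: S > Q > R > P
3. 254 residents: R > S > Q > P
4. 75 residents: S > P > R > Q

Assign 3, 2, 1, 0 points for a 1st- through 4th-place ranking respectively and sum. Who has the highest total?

S

Q: 177·3 + 256·2 + 254·1 + 75·0 = 1297
S: 177·1 + 256·3 + 254·2 + 75·3 = 1678
R: 177·2 + 256·1 + 254·3 + 75·1 = 1447
P: 177·0 + 256·0 + 254·0 + 75·2 = 150
S has the highest Borda score (1678).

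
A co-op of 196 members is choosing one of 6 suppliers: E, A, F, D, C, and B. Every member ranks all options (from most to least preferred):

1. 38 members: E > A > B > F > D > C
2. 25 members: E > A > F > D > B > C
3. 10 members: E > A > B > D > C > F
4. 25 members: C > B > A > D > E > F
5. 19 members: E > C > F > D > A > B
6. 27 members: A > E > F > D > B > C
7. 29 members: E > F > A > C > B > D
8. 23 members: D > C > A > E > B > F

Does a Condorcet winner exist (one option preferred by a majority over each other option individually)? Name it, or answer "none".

E

E vs A: 121–75 for E.
E vs F: 196–0 for E.
E vs D: 148–48 for E.
E vs C: 148–48 for E.
E vs B: 171–25 for E.
E beats every other option head-to-head.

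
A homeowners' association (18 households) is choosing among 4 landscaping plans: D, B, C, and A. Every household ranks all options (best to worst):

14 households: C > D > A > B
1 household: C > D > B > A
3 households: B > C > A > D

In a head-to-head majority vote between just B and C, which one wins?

Voters preferring B to C: 3; preferring C to B: 15.
C wins the head-to-head.

C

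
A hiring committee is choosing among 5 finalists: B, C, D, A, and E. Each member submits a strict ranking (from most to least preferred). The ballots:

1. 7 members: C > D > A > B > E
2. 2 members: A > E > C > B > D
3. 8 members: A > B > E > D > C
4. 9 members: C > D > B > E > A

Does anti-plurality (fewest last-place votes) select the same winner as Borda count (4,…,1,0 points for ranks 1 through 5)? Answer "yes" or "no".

Anti-plurality — last-place votes: B 0, C 8, D 2, A 9, E 7. Winner: B.
Borda — scores: B 51, C 68, D 56, A 54, E 31. Winner: C.
The two methods disagree.

no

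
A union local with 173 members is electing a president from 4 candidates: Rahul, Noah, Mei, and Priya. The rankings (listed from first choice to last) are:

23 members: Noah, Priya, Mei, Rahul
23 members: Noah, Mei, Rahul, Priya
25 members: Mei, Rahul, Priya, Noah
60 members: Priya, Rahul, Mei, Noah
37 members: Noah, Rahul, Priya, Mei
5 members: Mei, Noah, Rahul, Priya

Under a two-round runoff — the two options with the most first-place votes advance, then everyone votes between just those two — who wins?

Noah

Round 1 first-place votes: Rahul 0, Noah 83, Mei 30, Priya 60.
Noah and Priya advance.
Runoff: Noah is preferred to Priya by 88 voters; Priya by 85.
Noah wins the runoff.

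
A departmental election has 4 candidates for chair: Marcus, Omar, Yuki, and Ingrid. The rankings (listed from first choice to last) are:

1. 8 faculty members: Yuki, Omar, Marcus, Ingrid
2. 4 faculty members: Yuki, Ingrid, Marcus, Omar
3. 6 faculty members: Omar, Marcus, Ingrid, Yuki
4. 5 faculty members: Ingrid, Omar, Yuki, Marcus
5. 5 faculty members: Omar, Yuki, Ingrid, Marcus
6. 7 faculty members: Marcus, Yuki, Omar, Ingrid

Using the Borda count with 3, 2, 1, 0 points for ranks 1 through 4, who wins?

Marcus: 8·1 + 4·1 + 6·2 + 5·0 + 5·0 + 7·3 = 45
Omar: 8·2 + 4·0 + 6·3 + 5·2 + 5·3 + 7·1 = 66
Yuki: 8·3 + 4·3 + 6·0 + 5·1 + 5·2 + 7·2 = 65
Ingrid: 8·0 + 4·2 + 6·1 + 5·3 + 5·1 + 7·0 = 34
Omar has the highest Borda score (66).

Omar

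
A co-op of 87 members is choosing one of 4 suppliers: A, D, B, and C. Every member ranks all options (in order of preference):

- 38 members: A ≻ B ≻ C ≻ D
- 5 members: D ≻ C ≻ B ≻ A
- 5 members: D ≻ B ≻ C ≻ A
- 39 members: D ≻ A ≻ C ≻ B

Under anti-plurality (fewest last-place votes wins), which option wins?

Last-place votes: A 10, D 38, B 39, C 0.
C is ranked last by the fewest voters, so C wins.

C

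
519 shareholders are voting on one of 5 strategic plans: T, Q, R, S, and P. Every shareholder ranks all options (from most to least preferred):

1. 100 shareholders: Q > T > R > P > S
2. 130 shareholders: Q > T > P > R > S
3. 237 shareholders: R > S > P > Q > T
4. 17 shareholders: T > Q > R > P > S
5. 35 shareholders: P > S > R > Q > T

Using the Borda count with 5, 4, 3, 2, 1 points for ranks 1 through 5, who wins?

R

T: 100·4 + 130·4 + 237·1 + 17·5 + 35·1 = 1277
Q: 100·5 + 130·5 + 237·2 + 17·4 + 35·2 = 1762
R: 100·3 + 130·2 + 237·5 + 17·3 + 35·3 = 1901
S: 100·1 + 130·1 + 237·4 + 17·1 + 35·4 = 1335
P: 100·2 + 130·3 + 237·3 + 17·2 + 35·5 = 1510
R has the highest Borda score (1901).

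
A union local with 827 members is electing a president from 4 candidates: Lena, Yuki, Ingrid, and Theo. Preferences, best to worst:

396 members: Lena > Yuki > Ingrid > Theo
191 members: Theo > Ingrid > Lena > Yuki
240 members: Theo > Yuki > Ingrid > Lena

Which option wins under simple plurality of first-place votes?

Theo

First-place votes: Lena 396, Yuki 0, Ingrid 0, Theo 431.
Theo has the most first-place votes.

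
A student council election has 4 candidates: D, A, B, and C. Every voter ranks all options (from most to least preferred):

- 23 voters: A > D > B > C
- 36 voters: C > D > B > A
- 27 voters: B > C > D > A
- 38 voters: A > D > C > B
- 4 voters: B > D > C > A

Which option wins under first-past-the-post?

A

First-place votes: D 0, A 61, B 31, C 36.
A has the most first-place votes.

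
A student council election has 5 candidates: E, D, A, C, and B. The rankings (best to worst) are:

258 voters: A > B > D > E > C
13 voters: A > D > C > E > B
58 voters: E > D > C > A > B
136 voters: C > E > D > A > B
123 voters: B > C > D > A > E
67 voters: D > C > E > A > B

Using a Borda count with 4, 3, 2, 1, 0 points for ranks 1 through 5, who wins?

E: 258·1 + 13·1 + 58·4 + 136·3 + 123·0 + 67·2 = 1045
D: 258·2 + 13·3 + 58·3 + 136·2 + 123·2 + 67·4 = 1515
A: 258·4 + 13·4 + 58·1 + 136·1 + 123·1 + 67·1 = 1468
C: 258·0 + 13·2 + 58·2 + 136·4 + 123·3 + 67·3 = 1256
B: 258·3 + 13·0 + 58·0 + 136·0 + 123·4 + 67·0 = 1266
D has the highest Borda score (1515).

D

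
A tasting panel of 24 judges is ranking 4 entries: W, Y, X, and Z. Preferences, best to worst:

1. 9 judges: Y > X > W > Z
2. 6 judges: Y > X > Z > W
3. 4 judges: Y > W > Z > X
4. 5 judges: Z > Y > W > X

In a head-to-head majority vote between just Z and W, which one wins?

W

Voters preferring Z to W: 11; preferring W to Z: 13.
W wins the head-to-head.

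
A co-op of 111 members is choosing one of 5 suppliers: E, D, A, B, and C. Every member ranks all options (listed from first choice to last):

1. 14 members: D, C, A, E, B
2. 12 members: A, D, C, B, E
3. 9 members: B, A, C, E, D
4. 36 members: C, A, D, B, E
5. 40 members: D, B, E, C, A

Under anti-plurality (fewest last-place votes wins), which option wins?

C

Last-place votes: E 48, D 9, A 40, B 14, C 0.
C is ranked last by the fewest voters, so C wins.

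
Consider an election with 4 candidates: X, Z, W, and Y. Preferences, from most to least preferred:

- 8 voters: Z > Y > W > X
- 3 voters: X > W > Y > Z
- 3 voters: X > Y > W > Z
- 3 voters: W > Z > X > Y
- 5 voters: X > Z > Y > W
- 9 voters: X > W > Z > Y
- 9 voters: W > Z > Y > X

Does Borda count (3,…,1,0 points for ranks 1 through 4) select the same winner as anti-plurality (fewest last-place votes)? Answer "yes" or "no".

yes

Borda — scores: X 63, Z 67, W 71, Y 39. Winner: W.
Anti-plurality — last-place votes: X 17, Z 6, W 5, Y 12. Winner: W.
The two methods agree.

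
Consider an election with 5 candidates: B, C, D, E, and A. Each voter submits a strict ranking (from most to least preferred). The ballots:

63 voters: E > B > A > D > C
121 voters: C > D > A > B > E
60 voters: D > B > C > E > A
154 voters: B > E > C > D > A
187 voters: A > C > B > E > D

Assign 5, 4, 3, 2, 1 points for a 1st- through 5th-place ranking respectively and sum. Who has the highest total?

B: 63·4 + 121·2 + 60·4 + 154·5 + 187·3 = 2065
C: 63·1 + 121·5 + 60·3 + 154·3 + 187·4 = 2058
D: 63·2 + 121·4 + 60·5 + 154·2 + 187·1 = 1405
E: 63·5 + 121·1 + 60·2 + 154·4 + 187·2 = 1546
A: 63·3 + 121·3 + 60·1 + 154·1 + 187·5 = 1701
B has the highest Borda score (2065).

B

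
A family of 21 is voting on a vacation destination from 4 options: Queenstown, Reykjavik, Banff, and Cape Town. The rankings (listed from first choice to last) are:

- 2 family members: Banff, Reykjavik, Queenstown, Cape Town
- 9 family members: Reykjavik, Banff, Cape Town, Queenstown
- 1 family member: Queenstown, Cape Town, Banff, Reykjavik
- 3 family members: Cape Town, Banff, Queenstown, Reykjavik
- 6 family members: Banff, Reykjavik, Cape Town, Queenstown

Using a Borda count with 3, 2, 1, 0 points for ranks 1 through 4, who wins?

Banff

Queenstown: 2·1 + 9·0 + 1·3 + 3·1 + 6·0 = 8
Reykjavik: 2·2 + 9·3 + 1·0 + 3·0 + 6·2 = 43
Banff: 2·3 + 9·2 + 1·1 + 3·2 + 6·3 = 49
Cape Town: 2·0 + 9·1 + 1·2 + 3·3 + 6·1 = 26
Banff has the highest Borda score (49).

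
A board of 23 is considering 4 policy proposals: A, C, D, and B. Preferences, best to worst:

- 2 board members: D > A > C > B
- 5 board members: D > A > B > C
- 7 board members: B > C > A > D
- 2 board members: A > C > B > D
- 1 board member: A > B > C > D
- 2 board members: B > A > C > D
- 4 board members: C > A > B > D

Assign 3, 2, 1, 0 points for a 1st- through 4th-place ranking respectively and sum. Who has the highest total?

A: 2·2 + 5·2 + 7·1 + 2·3 + 1·3 + 2·2 + 4·2 = 42
C: 2·1 + 5·0 + 7·2 + 2·2 + 1·1 + 2·1 + 4·3 = 35
D: 2·3 + 5·3 + 7·0 + 2·0 + 1·0 + 2·0 + 4·0 = 21
B: 2·0 + 5·1 + 7·3 + 2·1 + 1·2 + 2·3 + 4·1 = 40
A has the highest Borda score (42).

A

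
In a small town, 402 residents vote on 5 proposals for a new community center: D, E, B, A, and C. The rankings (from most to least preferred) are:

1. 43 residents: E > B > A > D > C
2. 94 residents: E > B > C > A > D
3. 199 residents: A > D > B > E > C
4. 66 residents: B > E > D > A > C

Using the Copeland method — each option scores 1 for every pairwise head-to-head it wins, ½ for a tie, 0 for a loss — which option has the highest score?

D: beats C; loses to E, B, and A → score 1.
E: beats D, A, and C; loses to B → score 3.
B: beats D, E, A, and C → score 4.
A: beats D and C; loses to E and B → score 2.
C: loses to D, E, B, and A → score 0.
B has the best pairwise record.

B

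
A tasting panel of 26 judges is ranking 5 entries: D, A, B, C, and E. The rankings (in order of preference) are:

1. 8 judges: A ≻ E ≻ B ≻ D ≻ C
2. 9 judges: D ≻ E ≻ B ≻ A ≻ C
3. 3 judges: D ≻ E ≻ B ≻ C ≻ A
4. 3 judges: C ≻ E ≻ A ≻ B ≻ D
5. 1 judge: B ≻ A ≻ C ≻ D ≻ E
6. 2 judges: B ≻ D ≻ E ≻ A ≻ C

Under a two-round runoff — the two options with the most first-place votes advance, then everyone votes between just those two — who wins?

D

Round 1 first-place votes: D 12, A 8, B 3, C 3, E 0.
D and A advance.
Runoff: D is preferred to A by 14 voters; A by 12.
D wins the runoff.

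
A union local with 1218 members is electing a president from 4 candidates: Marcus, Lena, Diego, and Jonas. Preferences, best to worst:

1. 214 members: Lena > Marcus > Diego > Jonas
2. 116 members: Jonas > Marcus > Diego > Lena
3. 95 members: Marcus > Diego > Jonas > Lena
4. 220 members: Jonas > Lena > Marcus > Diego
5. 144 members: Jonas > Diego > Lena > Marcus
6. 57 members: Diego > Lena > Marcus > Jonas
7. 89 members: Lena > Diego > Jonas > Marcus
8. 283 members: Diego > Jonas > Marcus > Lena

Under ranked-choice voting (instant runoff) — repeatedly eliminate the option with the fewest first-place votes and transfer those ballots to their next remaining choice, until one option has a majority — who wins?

Diego

Round 1: Marcus 95, Lena 303, Diego 340, Jonas 480. Eliminate Marcus.
Round 2: Lena 303, Diego 435, Jonas 480. Eliminate Lena.
Round 3: Diego 738, Jonas 480. Diego has a majority.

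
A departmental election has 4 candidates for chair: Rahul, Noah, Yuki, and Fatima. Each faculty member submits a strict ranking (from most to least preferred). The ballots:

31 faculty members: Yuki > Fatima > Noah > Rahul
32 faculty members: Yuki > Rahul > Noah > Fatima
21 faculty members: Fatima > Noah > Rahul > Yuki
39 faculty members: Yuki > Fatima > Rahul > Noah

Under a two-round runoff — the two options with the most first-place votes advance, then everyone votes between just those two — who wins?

Yuki

Round 1 first-place votes: Rahul 0, Noah 0, Yuki 102, Fatima 21.
Yuki and Fatima advance.
Runoff: Yuki is preferred to Fatima by 102 voters; Fatima by 21.
Yuki wins the runoff.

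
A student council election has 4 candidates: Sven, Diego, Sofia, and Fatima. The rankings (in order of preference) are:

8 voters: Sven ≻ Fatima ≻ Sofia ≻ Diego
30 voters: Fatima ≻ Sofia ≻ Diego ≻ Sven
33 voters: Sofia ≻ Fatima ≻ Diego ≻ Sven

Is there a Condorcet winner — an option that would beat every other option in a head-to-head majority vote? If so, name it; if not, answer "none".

Fatima

Fatima vs Sven: 63–8 for Fatima.
Fatima vs Diego: 71–0 for Fatima.
Fatima vs Sofia: 38–33 for Fatima.
Fatima beats every other option head-to-head.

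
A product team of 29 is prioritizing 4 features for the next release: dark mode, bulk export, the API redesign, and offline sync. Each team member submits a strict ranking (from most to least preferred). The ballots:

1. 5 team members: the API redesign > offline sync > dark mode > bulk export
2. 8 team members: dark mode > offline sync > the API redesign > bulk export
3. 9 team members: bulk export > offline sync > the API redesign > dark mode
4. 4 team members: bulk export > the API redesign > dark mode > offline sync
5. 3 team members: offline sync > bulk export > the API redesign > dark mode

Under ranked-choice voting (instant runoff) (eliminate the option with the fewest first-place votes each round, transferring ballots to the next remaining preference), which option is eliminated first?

Round 1: dark mode 8, bulk export 13, the API redesign 5, offline sync 3. Eliminate offline sync.

offline sync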